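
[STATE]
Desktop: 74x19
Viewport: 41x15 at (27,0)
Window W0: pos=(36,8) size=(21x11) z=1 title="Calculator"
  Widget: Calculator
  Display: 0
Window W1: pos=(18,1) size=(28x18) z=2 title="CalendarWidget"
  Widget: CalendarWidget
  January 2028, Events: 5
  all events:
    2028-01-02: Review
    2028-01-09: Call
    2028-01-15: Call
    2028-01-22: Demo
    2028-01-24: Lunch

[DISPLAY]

                                         
━━━━━━━━━━━━━━━━━━┓                      
rWidget           ┃                      
──────────────────┨                      
anuary 2028       ┃                      
 Th Fr Sa Su      ┃                      
        1  2*     ┃                      
  6  7  8  9*     ┃                      
 13 14 15* 16     ┃━━━━━━━━━━┓           
 20 21 22* 23     ┃or        ┃           
6 27 28 29 30     ┃──────────┨           
                  ┃         0┃           
                  ┃───┬───┐  ┃           
                  ┃ 9 │ ÷ │  ┃           
                  ┃───┼───┤  ┃           


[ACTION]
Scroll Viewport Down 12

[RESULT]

anuary 2028       ┃                      
 Th Fr Sa Su      ┃                      
        1  2*     ┃                      
  6  7  8  9*     ┃                      
 13 14 15* 16     ┃━━━━━━━━━━┓           
 20 21 22* 23     ┃or        ┃           
6 27 28 29 30     ┃──────────┨           
                  ┃         0┃           
                  ┃───┬───┐  ┃           
                  ┃ 9 │ ÷ │  ┃           
                  ┃───┼───┤  ┃           
                  ┃ 6 │ × │  ┃           
                  ┃───┼───┤  ┃           
                  ┃ 3 │ - │  ┃           
━━━━━━━━━━━━━━━━━━┛━━━━━━━━━━┛           


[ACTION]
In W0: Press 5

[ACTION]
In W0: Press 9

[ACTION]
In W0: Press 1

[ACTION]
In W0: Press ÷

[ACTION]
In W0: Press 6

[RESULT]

anuary 2028       ┃                      
 Th Fr Sa Su      ┃                      
        1  2*     ┃                      
  6  7  8  9*     ┃                      
 13 14 15* 16     ┃━━━━━━━━━━┓           
 20 21 22* 23     ┃or        ┃           
6 27 28 29 30     ┃──────────┨           
                  ┃         6┃           
                  ┃───┬───┐  ┃           
                  ┃ 9 │ ÷ │  ┃           
                  ┃───┼───┤  ┃           
                  ┃ 6 │ × │  ┃           
                  ┃───┼───┤  ┃           
                  ┃ 3 │ - │  ┃           
━━━━━━━━━━━━━━━━━━┛━━━━━━━━━━┛           


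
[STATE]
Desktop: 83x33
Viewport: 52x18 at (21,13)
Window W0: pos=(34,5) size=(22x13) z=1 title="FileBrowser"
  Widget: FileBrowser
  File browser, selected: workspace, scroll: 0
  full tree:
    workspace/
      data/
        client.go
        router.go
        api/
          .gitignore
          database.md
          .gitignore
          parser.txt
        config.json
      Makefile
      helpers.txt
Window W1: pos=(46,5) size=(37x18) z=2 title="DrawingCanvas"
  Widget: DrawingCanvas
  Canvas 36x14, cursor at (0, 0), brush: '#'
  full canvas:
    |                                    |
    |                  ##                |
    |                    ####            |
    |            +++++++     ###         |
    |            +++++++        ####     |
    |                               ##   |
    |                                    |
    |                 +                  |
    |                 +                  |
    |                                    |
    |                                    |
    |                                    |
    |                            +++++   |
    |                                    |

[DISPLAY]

             ┃           ┃                          
             ┃           ┃                          
             ┃           ┃                 +        
             ┃           ┃                 +        
             ┗━━━━━━━━━━━┃                          
                         ┃                          
                         ┃                          
                         ┃                          
                         ┃                          
                         ┗━━━━━━━━━━━━━━━━━━━━━━━━━━
                                                    
                                                    
                                                    
                                                    
                                                    
                                                    
                                                    
                                                    


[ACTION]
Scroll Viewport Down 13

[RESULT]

             ┃           ┃                 +        
             ┃           ┃                 +        
             ┗━━━━━━━━━━━┃                          
                         ┃                          
                         ┃                          
                         ┃                          
                         ┃                          
                         ┗━━━━━━━━━━━━━━━━━━━━━━━━━━
                                                    
                                                    
                                                    
                                                    
                                                    
                                                    
                                                    
                                                    
                                                    
                                                    


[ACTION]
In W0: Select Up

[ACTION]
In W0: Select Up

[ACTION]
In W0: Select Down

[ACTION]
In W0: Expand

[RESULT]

             ┃    helpers┃                 +        
             ┃           ┃                 +        
             ┗━━━━━━━━━━━┃                          
                         ┃                          
                         ┃                          
                         ┃                          
                         ┃                          
                         ┗━━━━━━━━━━━━━━━━━━━━━━━━━━
                                                    
                                                    
                                                    
                                                    
                                                    
                                                    
                                                    
                                                    
                                                    
                                                    


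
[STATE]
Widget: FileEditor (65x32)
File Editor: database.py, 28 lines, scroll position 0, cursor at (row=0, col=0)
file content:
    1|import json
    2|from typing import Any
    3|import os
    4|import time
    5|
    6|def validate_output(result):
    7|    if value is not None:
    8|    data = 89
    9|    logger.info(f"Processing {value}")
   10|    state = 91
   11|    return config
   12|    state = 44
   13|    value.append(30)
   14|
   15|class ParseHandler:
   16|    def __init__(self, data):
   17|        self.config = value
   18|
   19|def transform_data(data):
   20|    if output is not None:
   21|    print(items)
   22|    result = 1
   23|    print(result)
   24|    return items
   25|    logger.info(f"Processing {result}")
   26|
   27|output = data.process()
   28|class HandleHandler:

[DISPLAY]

█mport json                                                     ▲
from typing import Any                                          █
import os                                                       ░
import time                                                     ░
                                                                ░
def validate_output(result):                                    ░
    if value is not None:                                       ░
    data = 89                                                   ░
    logger.info(f"Processing {value}")                          ░
    state = 91                                                  ░
    return config                                               ░
    state = 44                                                  ░
    value.append(30)                                            ░
                                                                ░
class ParseHandler:                                             ░
    def __init__(self, data):                                   ░
        self.config = value                                     ░
                                                                ░
def transform_data(data):                                       ░
    if output is not None:                                      ░
    print(items)                                                ░
    result = 1                                                  ░
    print(result)                                               ░
    return items                                                ░
    logger.info(f"Processing {result}")                         ░
                                                                ░
output = data.process()                                         ░
class HandleHandler:                                            ░
                                                                ░
                                                                ░
                                                                ░
                                                                ▼


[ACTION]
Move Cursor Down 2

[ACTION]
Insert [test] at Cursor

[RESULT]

import json                                                     ▲
from typing import Any                                          █
test█mport os                                                   ░
import time                                                     ░
                                                                ░
def validate_output(result):                                    ░
    if value is not None:                                       ░
    data = 89                                                   ░
    logger.info(f"Processing {value}")                          ░
    state = 91                                                  ░
    return config                                               ░
    state = 44                                                  ░
    value.append(30)                                            ░
                                                                ░
class ParseHandler:                                             ░
    def __init__(self, data):                                   ░
        self.config = value                                     ░
                                                                ░
def transform_data(data):                                       ░
    if output is not None:                                      ░
    print(items)                                                ░
    result = 1                                                  ░
    print(result)                                               ░
    return items                                                ░
    logger.info(f"Processing {result}")                         ░
                                                                ░
output = data.process()                                         ░
class HandleHandler:                                            ░
                                                                ░
                                                                ░
                                                                ░
                                                                ▼


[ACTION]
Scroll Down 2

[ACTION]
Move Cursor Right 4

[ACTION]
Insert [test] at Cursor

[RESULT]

import json                                                     ▲
from typing import Any                                          █
testimpotest█t os                                               ░
import time                                                     ░
                                                                ░
def validate_output(result):                                    ░
    if value is not None:                                       ░
    data = 89                                                   ░
    logger.info(f"Processing {value}")                          ░
    state = 91                                                  ░
    return config                                               ░
    state = 44                                                  ░
    value.append(30)                                            ░
                                                                ░
class ParseHandler:                                             ░
    def __init__(self, data):                                   ░
        self.config = value                                     ░
                                                                ░
def transform_data(data):                                       ░
    if output is not None:                                      ░
    print(items)                                                ░
    result = 1                                                  ░
    print(result)                                               ░
    return items                                                ░
    logger.info(f"Processing {result}")                         ░
                                                                ░
output = data.process()                                         ░
class HandleHandler:                                            ░
                                                                ░
                                                                ░
                                                                ░
                                                                ▼


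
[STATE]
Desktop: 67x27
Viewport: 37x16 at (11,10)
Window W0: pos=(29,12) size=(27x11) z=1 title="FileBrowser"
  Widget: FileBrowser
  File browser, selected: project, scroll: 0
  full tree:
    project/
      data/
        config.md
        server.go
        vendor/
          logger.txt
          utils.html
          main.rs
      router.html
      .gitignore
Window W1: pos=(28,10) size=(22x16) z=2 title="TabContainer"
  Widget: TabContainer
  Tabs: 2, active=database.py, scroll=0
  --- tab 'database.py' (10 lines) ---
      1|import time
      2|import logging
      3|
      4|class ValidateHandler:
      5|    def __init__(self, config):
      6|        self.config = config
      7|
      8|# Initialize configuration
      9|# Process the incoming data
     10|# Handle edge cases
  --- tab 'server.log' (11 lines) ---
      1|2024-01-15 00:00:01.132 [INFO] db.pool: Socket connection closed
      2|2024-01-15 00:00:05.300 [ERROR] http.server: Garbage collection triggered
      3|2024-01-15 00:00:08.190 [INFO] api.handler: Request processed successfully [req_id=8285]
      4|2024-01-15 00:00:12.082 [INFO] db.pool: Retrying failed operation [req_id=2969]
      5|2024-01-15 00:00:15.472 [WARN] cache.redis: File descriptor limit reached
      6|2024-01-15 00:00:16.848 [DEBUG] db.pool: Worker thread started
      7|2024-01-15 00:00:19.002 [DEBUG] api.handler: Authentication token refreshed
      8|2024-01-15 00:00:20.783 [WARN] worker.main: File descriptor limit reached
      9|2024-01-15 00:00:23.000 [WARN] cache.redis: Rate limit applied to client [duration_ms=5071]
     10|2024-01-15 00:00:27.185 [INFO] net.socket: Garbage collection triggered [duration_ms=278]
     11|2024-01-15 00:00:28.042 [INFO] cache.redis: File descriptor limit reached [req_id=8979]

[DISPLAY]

                 ┏━━━━━━━━━━━━━━━━━━━
                 ┃ TabContainer      
                 ┠───────────────────
                 ┃[database.py]│ serv
                 ┃───────────────────
                 ┃import time        
                 ┃import logging     
                 ┃                   
                 ┃class ValidateHandl
                 ┃    def __init__(se
                 ┃        self.config
                 ┃                   
                 ┃# Initialize config
                 ┃# Process the incom
                 ┃# Handle edge cases
                 ┗━━━━━━━━━━━━━━━━━━━


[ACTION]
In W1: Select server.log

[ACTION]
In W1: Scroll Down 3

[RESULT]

                 ┏━━━━━━━━━━━━━━━━━━━
                 ┃ TabContainer      
                 ┠───────────────────
                 ┃ database.py │[serv
                 ┃───────────────────
                 ┃2024-01-15 00:00:12
                 ┃2024-01-15 00:00:15
                 ┃2024-01-15 00:00:16
                 ┃2024-01-15 00:00:19
                 ┃2024-01-15 00:00:20
                 ┃2024-01-15 00:00:23
                 ┃2024-01-15 00:00:27
                 ┃2024-01-15 00:00:28
                 ┃                   
                 ┃                   
                 ┗━━━━━━━━━━━━━━━━━━━


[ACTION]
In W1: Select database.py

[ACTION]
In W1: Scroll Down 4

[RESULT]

                 ┏━━━━━━━━━━━━━━━━━━━
                 ┃ TabContainer      
                 ┠───────────────────
                 ┃[database.py]│ serv
                 ┃───────────────────
                 ┃    def __init__(se
                 ┃        self.config
                 ┃                   
                 ┃# Initialize config
                 ┃# Process the incom
                 ┃# Handle edge cases
                 ┃                   
                 ┃                   
                 ┃                   
                 ┃                   
                 ┗━━━━━━━━━━━━━━━━━━━


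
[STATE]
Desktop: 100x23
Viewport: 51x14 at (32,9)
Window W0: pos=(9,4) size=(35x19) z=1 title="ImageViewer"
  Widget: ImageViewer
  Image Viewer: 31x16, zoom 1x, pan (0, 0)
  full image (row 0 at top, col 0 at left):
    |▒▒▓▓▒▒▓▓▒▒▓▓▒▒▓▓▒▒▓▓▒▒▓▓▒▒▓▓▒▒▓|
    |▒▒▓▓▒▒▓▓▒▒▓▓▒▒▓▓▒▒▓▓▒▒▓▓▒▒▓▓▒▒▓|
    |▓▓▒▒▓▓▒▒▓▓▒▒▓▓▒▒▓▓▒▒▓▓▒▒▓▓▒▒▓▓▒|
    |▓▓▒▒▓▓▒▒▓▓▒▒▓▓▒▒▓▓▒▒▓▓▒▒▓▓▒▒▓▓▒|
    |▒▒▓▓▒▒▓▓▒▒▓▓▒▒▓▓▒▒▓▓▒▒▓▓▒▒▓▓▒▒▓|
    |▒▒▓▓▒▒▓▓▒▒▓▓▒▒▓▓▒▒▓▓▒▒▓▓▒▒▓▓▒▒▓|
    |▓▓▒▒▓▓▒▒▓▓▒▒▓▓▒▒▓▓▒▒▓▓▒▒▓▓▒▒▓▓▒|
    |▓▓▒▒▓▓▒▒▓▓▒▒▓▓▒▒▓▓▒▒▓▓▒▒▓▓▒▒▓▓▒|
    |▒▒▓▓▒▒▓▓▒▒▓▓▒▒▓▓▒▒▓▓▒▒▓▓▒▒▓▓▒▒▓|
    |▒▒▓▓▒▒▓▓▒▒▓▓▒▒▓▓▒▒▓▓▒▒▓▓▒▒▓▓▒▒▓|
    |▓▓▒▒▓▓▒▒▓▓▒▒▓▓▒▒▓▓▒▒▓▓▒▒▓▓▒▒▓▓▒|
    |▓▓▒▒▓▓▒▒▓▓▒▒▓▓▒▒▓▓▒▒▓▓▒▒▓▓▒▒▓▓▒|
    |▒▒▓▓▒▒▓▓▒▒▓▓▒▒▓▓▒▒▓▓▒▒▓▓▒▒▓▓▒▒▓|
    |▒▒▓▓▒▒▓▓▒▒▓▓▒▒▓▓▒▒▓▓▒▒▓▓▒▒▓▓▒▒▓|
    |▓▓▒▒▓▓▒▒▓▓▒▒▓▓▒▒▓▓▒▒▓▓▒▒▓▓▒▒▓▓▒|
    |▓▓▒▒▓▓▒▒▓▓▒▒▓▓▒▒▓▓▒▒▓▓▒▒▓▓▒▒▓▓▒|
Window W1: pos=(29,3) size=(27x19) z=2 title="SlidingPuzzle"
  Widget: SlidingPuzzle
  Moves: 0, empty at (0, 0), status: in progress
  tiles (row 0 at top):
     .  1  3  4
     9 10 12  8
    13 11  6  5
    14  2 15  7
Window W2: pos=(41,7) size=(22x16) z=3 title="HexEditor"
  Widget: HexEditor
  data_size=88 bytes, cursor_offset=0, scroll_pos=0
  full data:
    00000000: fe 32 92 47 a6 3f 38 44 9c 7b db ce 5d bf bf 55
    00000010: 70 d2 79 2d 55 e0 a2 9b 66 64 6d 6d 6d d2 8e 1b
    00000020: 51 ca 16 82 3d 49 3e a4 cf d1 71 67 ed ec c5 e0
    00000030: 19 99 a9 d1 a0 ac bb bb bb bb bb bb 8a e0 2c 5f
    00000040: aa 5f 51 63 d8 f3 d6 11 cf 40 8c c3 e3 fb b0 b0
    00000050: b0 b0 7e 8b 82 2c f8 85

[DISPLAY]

 9 │ 10 │┠────────────────────┨                    
───┼────┼┃00000000  FE 32 92 4┃                    
13 │ 11 │┃00000010  70 d2 79 2┃                    
───┼────┼┃00000020  51 ca 16 8┃                    
14 │  2 │┃00000030  19 99 a9 d┃                    
───┴────┴┃00000040  aa 5f 51 6┃                    
ves: 0   ┃00000050  b0 b0 7e 8┃                    
         ┃                    ┃                    
         ┃                    ┃                    
         ┃                    ┃                    
         ┃                    ┃                    
         ┃                    ┃                    
━━━━━━━━━┃                    ┃                    
━━━━━━━━━┗━━━━━━━━━━━━━━━━━━━━┛                    


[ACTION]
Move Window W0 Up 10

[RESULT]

 9 │ 10 │┠────────────────────┨                    
───┼────┼┃00000000  FE 32 92 4┃                    
13 │ 11 │┃00000010  70 d2 79 2┃                    
───┼────┼┃00000020  51 ca 16 8┃                    
14 │  2 │┃00000030  19 99 a9 d┃                    
───┴────┴┃00000040  aa 5f 51 6┃                    
ves: 0   ┃00000050  b0 b0 7e 8┃                    
         ┃                    ┃                    
         ┃                    ┃                    
         ┃                    ┃                    
         ┃                    ┃                    
         ┃                    ┃                    
━━━━━━━━━┃                    ┃                    
         ┗━━━━━━━━━━━━━━━━━━━━┛                    


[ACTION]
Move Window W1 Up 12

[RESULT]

───┼────┼┠────────────────────┨                    
14 │  2 │┃00000000  FE 32 92 4┃                    
───┴────┴┃00000010  70 d2 79 2┃                    
ves: 0   ┃00000020  51 ca 16 8┃                    
         ┃00000030  19 99 a9 d┃                    
         ┃00000040  aa 5f 51 6┃                    
         ┃00000050  b0 b0 7e 8┃                    
         ┃                    ┃                    
         ┃                    ┃                    
━━━━━━━━━┃                    ┃                    
         ┃                    ┃                    
         ┃                    ┃                    
         ┃                    ┃                    
         ┗━━━━━━━━━━━━━━━━━━━━┛                    


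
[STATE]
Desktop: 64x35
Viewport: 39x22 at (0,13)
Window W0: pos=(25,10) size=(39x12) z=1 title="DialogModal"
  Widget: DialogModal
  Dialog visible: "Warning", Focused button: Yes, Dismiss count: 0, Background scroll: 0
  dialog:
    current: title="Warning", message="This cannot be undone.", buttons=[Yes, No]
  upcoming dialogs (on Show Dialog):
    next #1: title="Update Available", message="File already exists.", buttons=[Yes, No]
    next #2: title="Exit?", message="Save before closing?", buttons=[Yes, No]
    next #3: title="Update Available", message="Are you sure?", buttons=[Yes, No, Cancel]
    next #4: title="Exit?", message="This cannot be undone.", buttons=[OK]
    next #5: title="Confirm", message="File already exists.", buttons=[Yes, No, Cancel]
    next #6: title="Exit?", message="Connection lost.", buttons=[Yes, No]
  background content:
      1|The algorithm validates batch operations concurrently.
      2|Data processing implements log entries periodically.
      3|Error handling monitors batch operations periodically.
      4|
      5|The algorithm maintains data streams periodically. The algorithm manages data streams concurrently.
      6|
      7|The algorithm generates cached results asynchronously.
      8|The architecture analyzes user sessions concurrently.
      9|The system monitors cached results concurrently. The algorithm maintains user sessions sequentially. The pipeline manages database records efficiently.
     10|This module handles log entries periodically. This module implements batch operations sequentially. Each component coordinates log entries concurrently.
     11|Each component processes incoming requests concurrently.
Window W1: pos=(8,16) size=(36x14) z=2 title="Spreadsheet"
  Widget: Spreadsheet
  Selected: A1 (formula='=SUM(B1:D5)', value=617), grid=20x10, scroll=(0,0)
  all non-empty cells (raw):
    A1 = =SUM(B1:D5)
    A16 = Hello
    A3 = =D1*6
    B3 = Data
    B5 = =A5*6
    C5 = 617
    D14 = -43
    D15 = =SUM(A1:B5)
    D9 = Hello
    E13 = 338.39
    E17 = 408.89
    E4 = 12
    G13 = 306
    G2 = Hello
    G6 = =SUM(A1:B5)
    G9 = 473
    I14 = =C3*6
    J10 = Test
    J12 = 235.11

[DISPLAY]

                         ┃The algorithm
                         ┃Data ┌───────
                         ┃Error│       
        ┏━━━━━━━━━━━━━━━━━━━━━━━━━━━━━━
        ┃ Spreadsheet                  
        ┠──────────────────────────────
        ┃A1: =SUM(B1:D5)               
        ┃       A       B       C      
        ┃------------------------------
        ┃  1    [617]       0       0  
        ┃  2        0       0       0  
        ┃  3        0Data           0  
        ┃  4        0       0       0  
        ┃  5        0       0     617  
        ┃  6        0       0       0  
        ┃  7        0       0       0  
        ┗━━━━━━━━━━━━━━━━━━━━━━━━━━━━━━
                                       
                                       
                                       
                                       
                                       


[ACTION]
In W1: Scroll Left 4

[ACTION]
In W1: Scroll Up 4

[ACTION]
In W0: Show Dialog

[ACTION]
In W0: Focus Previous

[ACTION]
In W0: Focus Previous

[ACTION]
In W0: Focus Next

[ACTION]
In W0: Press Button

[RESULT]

                         ┃The algorithm
                         ┃Data processi
                         ┃Error handlin
        ┏━━━━━━━━━━━━━━━━━━━━━━━━━━━━━━
        ┃ Spreadsheet                  
        ┠──────────────────────────────
        ┃A1: =SUM(B1:D5)               
        ┃       A       B       C      
        ┃------------------------------
        ┃  1    [617]       0       0  
        ┃  2        0       0       0  
        ┃  3        0Data           0  
        ┃  4        0       0       0  
        ┃  5        0       0     617  
        ┃  6        0       0       0  
        ┃  7        0       0       0  
        ┗━━━━━━━━━━━━━━━━━━━━━━━━━━━━━━
                                       
                                       
                                       
                                       
                                       


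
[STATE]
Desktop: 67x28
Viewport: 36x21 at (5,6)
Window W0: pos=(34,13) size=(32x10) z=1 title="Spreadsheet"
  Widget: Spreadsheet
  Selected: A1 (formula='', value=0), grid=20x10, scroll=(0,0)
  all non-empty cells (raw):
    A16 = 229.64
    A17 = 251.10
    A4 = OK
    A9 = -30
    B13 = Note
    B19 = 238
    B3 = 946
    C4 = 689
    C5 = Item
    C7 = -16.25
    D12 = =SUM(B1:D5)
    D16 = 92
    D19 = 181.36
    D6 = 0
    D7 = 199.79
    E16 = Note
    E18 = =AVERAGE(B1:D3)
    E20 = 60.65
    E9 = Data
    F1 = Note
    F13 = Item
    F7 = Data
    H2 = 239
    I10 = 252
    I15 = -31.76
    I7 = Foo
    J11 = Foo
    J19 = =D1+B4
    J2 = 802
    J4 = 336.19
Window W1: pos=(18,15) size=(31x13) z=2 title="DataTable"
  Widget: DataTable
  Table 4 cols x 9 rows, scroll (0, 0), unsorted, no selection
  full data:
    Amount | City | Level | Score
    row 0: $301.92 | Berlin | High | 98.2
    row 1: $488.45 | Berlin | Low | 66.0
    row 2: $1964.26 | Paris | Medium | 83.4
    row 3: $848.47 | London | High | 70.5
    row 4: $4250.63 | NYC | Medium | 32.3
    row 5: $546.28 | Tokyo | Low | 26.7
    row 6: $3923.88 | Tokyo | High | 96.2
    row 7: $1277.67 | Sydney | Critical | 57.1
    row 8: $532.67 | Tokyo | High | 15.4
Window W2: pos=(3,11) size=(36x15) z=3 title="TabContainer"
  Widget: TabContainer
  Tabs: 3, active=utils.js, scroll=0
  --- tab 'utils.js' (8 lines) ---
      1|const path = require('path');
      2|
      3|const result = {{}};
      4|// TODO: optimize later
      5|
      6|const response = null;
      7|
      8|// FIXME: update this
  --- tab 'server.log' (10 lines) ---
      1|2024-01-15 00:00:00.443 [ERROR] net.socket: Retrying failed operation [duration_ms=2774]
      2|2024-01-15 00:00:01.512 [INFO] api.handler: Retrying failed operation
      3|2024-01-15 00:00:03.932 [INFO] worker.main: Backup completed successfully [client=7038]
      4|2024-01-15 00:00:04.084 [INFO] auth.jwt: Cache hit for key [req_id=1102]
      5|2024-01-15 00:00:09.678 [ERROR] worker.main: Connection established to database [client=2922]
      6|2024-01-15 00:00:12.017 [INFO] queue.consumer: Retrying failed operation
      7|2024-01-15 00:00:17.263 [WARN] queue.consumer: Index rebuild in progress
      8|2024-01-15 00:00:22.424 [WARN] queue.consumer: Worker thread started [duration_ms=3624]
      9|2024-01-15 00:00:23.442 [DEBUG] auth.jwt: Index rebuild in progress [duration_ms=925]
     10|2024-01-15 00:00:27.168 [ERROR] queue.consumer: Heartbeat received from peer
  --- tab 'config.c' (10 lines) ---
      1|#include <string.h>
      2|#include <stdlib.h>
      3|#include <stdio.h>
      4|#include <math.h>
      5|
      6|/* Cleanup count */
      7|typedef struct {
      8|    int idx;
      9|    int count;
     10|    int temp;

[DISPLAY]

                                    
                                    
                                    
                                    
                                    
━━━━━━━━━━━━━━━━━━━━━━━━━━━━━━━━━┓  
TabContainer                     ┃  
─────────────────────────────────┨━━
utils.js]│ server.log │ config.c ┃ea
─────────────────────────────────┃━━
onst path = require('path');     ┃  
                                 ┃──
onst result = {{}};              ┃l 
/ TODO: optimize later           ┃──
                                 ┃  
onst response = null;            ┃  
                                 ┃um
/ FIXME: update this             ┃  
                                 ┃um
━━━━━━━━━━━━━━━━━━━━━━━━━━━━━━━━━┛  
             ┃$3923.88│Tokyo │High  


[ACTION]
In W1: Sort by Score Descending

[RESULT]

                                    
                                    
                                    
                                    
                                    
━━━━━━━━━━━━━━━━━━━━━━━━━━━━━━━━━┓  
TabContainer                     ┃  
─────────────────────────────────┨━━
utils.js]│ server.log │ config.c ┃ea
─────────────────────────────────┃━━
onst path = require('path');     ┃  
                                 ┃──
onst result = {{}};              ┃l 
/ TODO: optimize later           ┃──
                                 ┃  
onst response = null;            ┃  
                                 ┃um
/ FIXME: update this             ┃  
                                 ┃  
━━━━━━━━━━━━━━━━━━━━━━━━━━━━━━━━━┛ic
             ┃$4250.63│NYC   │Medium


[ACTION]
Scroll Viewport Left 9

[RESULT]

                                    
                                    
                                    
                                    
                                    
   ┏━━━━━━━━━━━━━━━━━━━━━━━━━━━━━━━━
   ┃ TabContainer                   
   ┠────────────────────────────────
   ┃[utils.js]│ server.log │ config.
   ┃────────────────────────────────
   ┃const path = require('path');   
   ┃                                
   ┃const result = {{}};            
   ┃// TODO: optimize later         
   ┃                                
   ┃const response = null;          
   ┃                                
   ┃// FIXME: update this           
   ┃                                
   ┗━━━━━━━━━━━━━━━━━━━━━━━━━━━━━━━━
                  ┃$4250.63│NYC   │M


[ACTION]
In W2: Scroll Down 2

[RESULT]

                                    
                                    
                                    
                                    
                                    
   ┏━━━━━━━━━━━━━━━━━━━━━━━━━━━━━━━━
   ┃ TabContainer                   
   ┠────────────────────────────────
   ┃[utils.js]│ server.log │ config.
   ┃────────────────────────────────
   ┃const result = {{}};            
   ┃// TODO: optimize later         
   ┃                                
   ┃const response = null;          
   ┃                                
   ┃// FIXME: update this           
   ┃                                
   ┃                                
   ┃                                
   ┗━━━━━━━━━━━━━━━━━━━━━━━━━━━━━━━━
                  ┃$4250.63│NYC   │M


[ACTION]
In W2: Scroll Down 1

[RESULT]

                                    
                                    
                                    
                                    
                                    
   ┏━━━━━━━━━━━━━━━━━━━━━━━━━━━━━━━━
   ┃ TabContainer                   
   ┠────────────────────────────────
   ┃[utils.js]│ server.log │ config.
   ┃────────────────────────────────
   ┃// TODO: optimize later         
   ┃                                
   ┃const response = null;          
   ┃                                
   ┃// FIXME: update this           
   ┃                                
   ┃                                
   ┃                                
   ┃                                
   ┗━━━━━━━━━━━━━━━━━━━━━━━━━━━━━━━━
                  ┃$4250.63│NYC   │M


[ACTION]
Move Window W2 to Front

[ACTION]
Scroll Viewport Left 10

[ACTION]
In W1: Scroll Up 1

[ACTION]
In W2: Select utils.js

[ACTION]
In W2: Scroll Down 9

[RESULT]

                                    
                                    
                                    
                                    
                                    
   ┏━━━━━━━━━━━━━━━━━━━━━━━━━━━━━━━━
   ┃ TabContainer                   
   ┠────────────────────────────────
   ┃[utils.js]│ server.log │ config.
   ┃────────────────────────────────
   ┃// FIXME: update this           
   ┃                                
   ┃                                
   ┃                                
   ┃                                
   ┃                                
   ┃                                
   ┃                                
   ┃                                
   ┗━━━━━━━━━━━━━━━━━━━━━━━━━━━━━━━━
                  ┃$4250.63│NYC   │M


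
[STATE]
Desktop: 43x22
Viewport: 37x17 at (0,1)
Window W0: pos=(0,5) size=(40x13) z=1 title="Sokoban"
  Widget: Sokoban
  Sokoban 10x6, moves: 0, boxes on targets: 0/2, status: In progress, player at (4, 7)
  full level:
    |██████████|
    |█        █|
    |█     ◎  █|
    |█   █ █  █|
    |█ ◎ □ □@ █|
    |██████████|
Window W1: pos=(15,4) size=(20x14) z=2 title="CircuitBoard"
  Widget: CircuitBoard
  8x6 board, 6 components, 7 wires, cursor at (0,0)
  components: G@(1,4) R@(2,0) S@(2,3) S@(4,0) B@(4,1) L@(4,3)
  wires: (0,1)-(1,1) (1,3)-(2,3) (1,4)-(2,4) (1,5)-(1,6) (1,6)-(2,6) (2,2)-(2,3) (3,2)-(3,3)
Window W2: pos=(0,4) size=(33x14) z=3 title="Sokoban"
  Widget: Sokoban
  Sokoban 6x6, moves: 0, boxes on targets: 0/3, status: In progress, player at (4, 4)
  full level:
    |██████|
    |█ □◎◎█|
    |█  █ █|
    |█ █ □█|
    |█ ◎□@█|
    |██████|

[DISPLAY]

                                     
                                     
                                     
┏━━━━━━━━━━━━━━━━━━━━━━━━━━━━━━━┓━┓  
┃ Sokoban                       ┃ ┃━━
┠───────────────────────────────┨─┨  
┃██████                         ┃7┃──
┃█ □◎◎█                         ┃ ┃  
┃█  █ █                         ┃ ┃  
┃█ █ □█                         ┃ ┃  
┃█ ◎□@█                         ┃ ┃  
┃██████                         ┃ ┃  
┃Moves: 0  0/3                  ┃ ┃  
┃                               ┃ ┃  
┃                               ┃ ┃  
┃                               ┃ ┃  
┗━━━━━━━━━━━━━━━━━━━━━━━━━━━━━━━┛━┛━━


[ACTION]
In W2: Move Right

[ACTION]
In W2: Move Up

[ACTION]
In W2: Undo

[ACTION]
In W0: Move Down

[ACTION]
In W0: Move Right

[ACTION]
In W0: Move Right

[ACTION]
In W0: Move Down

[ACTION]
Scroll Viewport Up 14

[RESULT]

                                     
                                     
                                     
                                     
┏━━━━━━━━━━━━━━━━━━━━━━━━━━━━━━━┓━┓  
┃ Sokoban                       ┃ ┃━━
┠───────────────────────────────┨─┨  
┃██████                         ┃7┃──
┃█ □◎◎█                         ┃ ┃  
┃█  █ █                         ┃ ┃  
┃█ █ □█                         ┃ ┃  
┃█ ◎□@█                         ┃ ┃  
┃██████                         ┃ ┃  
┃Moves: 0  0/3                  ┃ ┃  
┃                               ┃ ┃  
┃                               ┃ ┃  
┃                               ┃ ┃  
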